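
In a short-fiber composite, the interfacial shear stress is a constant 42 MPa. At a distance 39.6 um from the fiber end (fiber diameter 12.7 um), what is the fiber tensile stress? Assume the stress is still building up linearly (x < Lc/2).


Force balance: sigma_f * (pi*d^2/4) = tau * (pi*d) * x  ->  sigma_f = 4 * tau * x / d
sigma_f = 4 * 42 * 39.6 / 12.7 = 523.8 MPa

523.8 MPa


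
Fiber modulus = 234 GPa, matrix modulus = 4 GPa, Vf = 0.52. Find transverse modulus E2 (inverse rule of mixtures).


1/E2 = Vf/Ef + (1-Vf)/Em = 0.52/234 + 0.48/4
E2 = 8.18 GPa

8.18 GPa


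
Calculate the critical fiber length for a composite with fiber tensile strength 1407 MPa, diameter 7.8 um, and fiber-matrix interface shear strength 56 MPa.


Lc = sigma_f * d / (2 * tau_i) = 1407 * 7.8 / (2 * 56) = 98.0 um

98.0 um


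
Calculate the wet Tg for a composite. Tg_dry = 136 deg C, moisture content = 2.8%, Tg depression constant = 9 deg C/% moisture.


Tg_wet = Tg_dry - k*moisture = 136 - 9*2.8 = 110.8 deg C

110.8 deg C


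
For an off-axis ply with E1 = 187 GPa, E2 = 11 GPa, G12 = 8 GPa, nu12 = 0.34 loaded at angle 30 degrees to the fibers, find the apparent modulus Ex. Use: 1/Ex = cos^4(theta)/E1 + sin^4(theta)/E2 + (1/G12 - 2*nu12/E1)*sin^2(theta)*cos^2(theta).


cos^4(30) = 0.5625, sin^4(30) = 0.0625, sin^2(30)*cos^2(30) = 0.1875
1/G12 - 2*nu12/E1 = 1/8 - 2*0.34/187 = 0.121364 GPa^-1
1/Ex = 0.5625/187 + 0.0625/11 + 0.121364*0.1875 = 0.0314455 GPa^-1
Ex = 31.8 GPa

31.8 GPa


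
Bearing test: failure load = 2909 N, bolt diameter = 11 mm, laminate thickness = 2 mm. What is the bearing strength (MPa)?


sigma_br = F/(d*h) = 2909/(11*2) = 132.2 MPa

132.2 MPa


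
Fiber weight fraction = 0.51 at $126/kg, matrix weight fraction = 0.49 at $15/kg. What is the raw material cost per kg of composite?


Cost = cost_f*Wf + cost_m*Wm = 126*0.51 + 15*0.49 = $71.61/kg

$71.61/kg


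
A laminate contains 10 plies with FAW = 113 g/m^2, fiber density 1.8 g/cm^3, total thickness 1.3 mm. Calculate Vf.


Vf = n * FAW / (rho_f * h * 1000) = 10 * 113 / (1.8 * 1.3 * 1000) = 0.4829

0.4829


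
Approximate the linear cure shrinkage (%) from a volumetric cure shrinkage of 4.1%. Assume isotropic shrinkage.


Linear shrinkage ≈ vol_shrink/3 = 4.1/3 = 1.367%

1.367%


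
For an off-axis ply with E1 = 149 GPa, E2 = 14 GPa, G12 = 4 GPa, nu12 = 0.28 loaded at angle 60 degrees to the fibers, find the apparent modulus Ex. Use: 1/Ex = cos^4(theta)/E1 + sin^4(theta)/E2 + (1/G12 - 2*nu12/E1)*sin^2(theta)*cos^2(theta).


cos^4(60) = 0.0625, sin^4(60) = 0.5625, sin^2(60)*cos^2(60) = 0.1875
1/G12 - 2*nu12/E1 = 1/4 - 2*0.28/149 = 0.246242 GPa^-1
1/Ex = 0.0625/149 + 0.5625/14 + 0.246242*0.1875 = 0.0867683 GPa^-1
Ex = 11.52 GPa

11.52 GPa


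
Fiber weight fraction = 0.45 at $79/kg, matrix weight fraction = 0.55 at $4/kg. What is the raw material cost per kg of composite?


Cost = cost_f*Wf + cost_m*Wm = 79*0.45 + 4*0.55 = $37.75/kg

$37.75/kg


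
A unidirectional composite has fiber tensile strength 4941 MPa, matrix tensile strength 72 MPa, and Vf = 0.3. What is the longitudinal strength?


sigma_1 = sigma_f*Vf + sigma_m*(1-Vf) = 4941*0.3 + 72*0.7 = 1532.7 MPa

1532.7 MPa


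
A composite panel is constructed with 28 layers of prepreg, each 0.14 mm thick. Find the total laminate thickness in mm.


h = n * t_ply = 28 * 0.14 = 3.92 mm

3.92 mm


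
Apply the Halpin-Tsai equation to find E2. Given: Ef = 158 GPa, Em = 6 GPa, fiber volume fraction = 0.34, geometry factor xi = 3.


eta = (Ef/Em - 1)/(Ef/Em + xi) = (26.3333 - 1)/(26.3333 + 3) = 0.8636
E2 = Em*(1+xi*eta*Vf)/(1-eta*Vf) = 15.98 GPa

15.98 GPa


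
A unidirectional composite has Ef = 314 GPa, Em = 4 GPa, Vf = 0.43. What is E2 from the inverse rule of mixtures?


1/E2 = Vf/Ef + (1-Vf)/Em = 0.43/314 + 0.57/4
E2 = 6.95 GPa

6.95 GPa


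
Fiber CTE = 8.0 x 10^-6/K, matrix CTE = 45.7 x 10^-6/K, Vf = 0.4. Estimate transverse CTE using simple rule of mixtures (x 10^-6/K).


alpha_2 = alpha_f*Vf + alpha_m*(1-Vf) = 8.0*0.4 + 45.7*0.6 = 30.6 x 10^-6/K

30.6 x 10^-6/K


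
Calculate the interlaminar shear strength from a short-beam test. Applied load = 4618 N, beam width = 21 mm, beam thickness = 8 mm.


ILSS = 3F/(4bh) = 3*4618/(4*21*8) = 20.62 MPa

20.62 MPa


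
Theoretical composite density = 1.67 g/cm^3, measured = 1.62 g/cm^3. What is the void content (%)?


Void% = (rho_theo - rho_actual)/rho_theo * 100 = (1.67 - 1.62)/1.67 * 100 = 2.99%

2.99%


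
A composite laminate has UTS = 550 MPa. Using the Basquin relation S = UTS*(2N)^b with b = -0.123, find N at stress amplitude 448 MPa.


N = 0.5 * (S/UTS)^(1/b) = 0.5 * (448/550)^(1/-0.123) = 2.6499 cycles

2.6499 cycles


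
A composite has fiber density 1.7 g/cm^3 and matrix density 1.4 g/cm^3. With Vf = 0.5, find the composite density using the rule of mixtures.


rho_c = rho_f*Vf + rho_m*(1-Vf) = 1.7*0.5 + 1.4*0.5 = 1.55 g/cm^3

1.55 g/cm^3


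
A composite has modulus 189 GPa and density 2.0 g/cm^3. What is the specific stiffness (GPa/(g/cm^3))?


Specific stiffness = E/rho = 189/2.0 = 94.5 GPa/(g/cm^3)

94.5 GPa/(g/cm^3)


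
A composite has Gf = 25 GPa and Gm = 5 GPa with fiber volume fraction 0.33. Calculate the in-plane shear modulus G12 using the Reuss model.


1/G12 = Vf/Gf + (1-Vf)/Gm = 0.33/25 + 0.67/5
G12 = 6.79 GPa

6.79 GPa


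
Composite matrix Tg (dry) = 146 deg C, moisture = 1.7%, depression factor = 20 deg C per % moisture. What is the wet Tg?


Tg_wet = Tg_dry - k*moisture = 146 - 20*1.7 = 112.0 deg C

112.0 deg C


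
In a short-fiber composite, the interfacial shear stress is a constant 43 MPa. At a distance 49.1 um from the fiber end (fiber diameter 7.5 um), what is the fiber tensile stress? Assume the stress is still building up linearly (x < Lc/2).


Force balance: sigma_f * (pi*d^2/4) = tau * (pi*d) * x  ->  sigma_f = 4 * tau * x / d
sigma_f = 4 * 43 * 49.1 / 7.5 = 1126.0 MPa

1126.0 MPa


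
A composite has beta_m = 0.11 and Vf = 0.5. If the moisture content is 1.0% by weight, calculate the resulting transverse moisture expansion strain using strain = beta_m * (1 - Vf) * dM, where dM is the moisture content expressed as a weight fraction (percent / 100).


dM = 1.0/100 = 0.01
strain = beta_m * (1-Vf) * dM = 0.11 * 0.5 * 0.01 = 0.00055

0.00055


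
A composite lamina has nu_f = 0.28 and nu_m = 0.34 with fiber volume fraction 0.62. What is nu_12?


nu_12 = nu_f*Vf + nu_m*(1-Vf) = 0.28*0.62 + 0.34*0.38 = 0.3028

0.3028


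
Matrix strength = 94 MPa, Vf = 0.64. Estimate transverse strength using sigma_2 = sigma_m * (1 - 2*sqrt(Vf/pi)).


factor = 1 - 2*sqrt(0.64/pi) = 0.0973
sigma_2 = 94 * 0.0973 = 9.15 MPa

9.15 MPa


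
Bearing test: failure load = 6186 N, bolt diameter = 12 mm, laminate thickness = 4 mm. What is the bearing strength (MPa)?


sigma_br = F/(d*h) = 6186/(12*4) = 128.9 MPa

128.9 MPa


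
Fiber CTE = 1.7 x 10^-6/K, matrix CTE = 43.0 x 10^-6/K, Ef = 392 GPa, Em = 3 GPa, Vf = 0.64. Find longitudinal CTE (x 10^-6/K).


E1 = Ef*Vf + Em*(1-Vf) = 251.96
alpha_1 = (alpha_f*Ef*Vf + alpha_m*Em*(1-Vf))/E1 = 1.88 x 10^-6/K

1.88 x 10^-6/K


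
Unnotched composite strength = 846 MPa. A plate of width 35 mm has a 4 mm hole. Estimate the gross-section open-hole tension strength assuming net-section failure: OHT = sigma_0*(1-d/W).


OHT = sigma_0*(1-d/W) = 846*(1-4/35) = 749.3 MPa

749.3 MPa


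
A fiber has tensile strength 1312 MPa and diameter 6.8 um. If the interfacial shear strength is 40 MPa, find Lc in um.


Lc = sigma_f * d / (2 * tau_i) = 1312 * 6.8 / (2 * 40) = 111.5 um

111.5 um


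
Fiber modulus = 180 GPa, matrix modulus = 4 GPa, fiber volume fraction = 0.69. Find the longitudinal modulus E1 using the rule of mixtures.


E1 = Ef*Vf + Em*(1-Vf) = 180*0.69 + 4*0.31 = 125.44 GPa

125.44 GPa


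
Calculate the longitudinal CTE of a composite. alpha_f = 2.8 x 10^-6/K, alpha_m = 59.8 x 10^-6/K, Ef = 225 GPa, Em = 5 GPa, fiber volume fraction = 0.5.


E1 = Ef*Vf + Em*(1-Vf) = 115.0
alpha_1 = (alpha_f*Ef*Vf + alpha_m*Em*(1-Vf))/E1 = 4.04 x 10^-6/K

4.04 x 10^-6/K


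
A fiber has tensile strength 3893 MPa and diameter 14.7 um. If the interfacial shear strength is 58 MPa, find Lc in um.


Lc = sigma_f * d / (2 * tau_i) = 3893 * 14.7 / (2 * 58) = 493.3 um

493.3 um


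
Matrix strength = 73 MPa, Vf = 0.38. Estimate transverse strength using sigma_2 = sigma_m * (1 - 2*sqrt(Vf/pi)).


factor = 1 - 2*sqrt(0.38/pi) = 0.3044
sigma_2 = 73 * 0.3044 = 22.22 MPa

22.22 MPa


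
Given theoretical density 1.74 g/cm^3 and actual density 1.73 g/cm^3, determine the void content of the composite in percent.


Void% = (rho_theo - rho_actual)/rho_theo * 100 = (1.74 - 1.73)/1.74 * 100 = 0.57%

0.57%


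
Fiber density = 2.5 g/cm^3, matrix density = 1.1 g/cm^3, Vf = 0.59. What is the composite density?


rho_c = rho_f*Vf + rho_m*(1-Vf) = 2.5*0.59 + 1.1*0.41 = 1.926 g/cm^3

1.926 g/cm^3


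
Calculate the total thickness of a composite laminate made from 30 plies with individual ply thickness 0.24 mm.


h = n * t_ply = 30 * 0.24 = 7.2 mm

7.2 mm


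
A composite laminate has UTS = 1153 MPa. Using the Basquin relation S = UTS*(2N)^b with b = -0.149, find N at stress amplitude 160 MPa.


N = 0.5 * (S/UTS)^(1/b) = 0.5 * (160/1153)^(1/-0.149) = 285370.0719 cycles

285370.0719 cycles


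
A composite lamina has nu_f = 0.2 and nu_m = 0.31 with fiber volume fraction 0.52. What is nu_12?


nu_12 = nu_f*Vf + nu_m*(1-Vf) = 0.2*0.52 + 0.31*0.48 = 0.2528

0.2528


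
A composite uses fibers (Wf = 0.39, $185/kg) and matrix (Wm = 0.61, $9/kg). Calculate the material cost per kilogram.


Cost = cost_f*Wf + cost_m*Wm = 185*0.39 + 9*0.61 = $77.64/kg

$77.64/kg


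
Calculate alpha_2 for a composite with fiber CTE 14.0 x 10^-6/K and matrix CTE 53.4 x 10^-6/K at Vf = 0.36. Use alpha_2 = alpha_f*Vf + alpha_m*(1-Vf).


alpha_2 = alpha_f*Vf + alpha_m*(1-Vf) = 14.0*0.36 + 53.4*0.64 = 39.2 x 10^-6/K

39.2 x 10^-6/K


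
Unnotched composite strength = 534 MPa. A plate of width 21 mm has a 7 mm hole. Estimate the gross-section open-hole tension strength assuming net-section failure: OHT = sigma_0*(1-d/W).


OHT = sigma_0*(1-d/W) = 534*(1-7/21) = 356.0 MPa

356.0 MPa


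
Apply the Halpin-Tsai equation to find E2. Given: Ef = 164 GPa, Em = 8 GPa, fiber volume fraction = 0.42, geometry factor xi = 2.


eta = (Ef/Em - 1)/(Ef/Em + xi) = (20.5 - 1)/(20.5 + 2) = 0.8667
E2 = Em*(1+xi*eta*Vf)/(1-eta*Vf) = 21.74 GPa

21.74 GPa


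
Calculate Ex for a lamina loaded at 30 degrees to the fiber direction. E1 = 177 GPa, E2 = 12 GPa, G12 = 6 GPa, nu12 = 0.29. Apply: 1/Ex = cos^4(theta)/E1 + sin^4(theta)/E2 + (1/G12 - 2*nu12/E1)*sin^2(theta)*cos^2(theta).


cos^4(30) = 0.5625, sin^4(30) = 0.0625, sin^2(30)*cos^2(30) = 0.1875
1/G12 - 2*nu12/E1 = 1/6 - 2*0.29/177 = 0.16339 GPa^-1
1/Ex = 0.5625/177 + 0.0625/12 + 0.16339*0.1875 = 0.0390219 GPa^-1
Ex = 25.63 GPa

25.63 GPa


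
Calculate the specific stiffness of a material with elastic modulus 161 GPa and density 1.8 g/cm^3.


Specific stiffness = E/rho = 161/1.8 = 89.4 GPa/(g/cm^3)

89.4 GPa/(g/cm^3)


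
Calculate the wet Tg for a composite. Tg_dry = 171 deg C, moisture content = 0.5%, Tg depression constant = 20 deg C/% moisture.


Tg_wet = Tg_dry - k*moisture = 171 - 20*0.5 = 161.0 deg C

161.0 deg C


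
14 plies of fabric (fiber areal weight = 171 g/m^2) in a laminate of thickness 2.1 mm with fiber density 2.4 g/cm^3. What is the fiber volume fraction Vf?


Vf = n * FAW / (rho_f * h * 1000) = 14 * 171 / (2.4 * 2.1 * 1000) = 0.475

0.475


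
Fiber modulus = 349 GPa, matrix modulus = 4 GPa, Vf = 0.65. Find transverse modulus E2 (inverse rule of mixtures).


1/E2 = Vf/Ef + (1-Vf)/Em = 0.65/349 + 0.35/4
E2 = 11.19 GPa

11.19 GPa


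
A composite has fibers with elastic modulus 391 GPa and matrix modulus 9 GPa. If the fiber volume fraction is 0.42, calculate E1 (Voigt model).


E1 = Ef*Vf + Em*(1-Vf) = 391*0.42 + 9*0.58 = 169.44 GPa

169.44 GPa


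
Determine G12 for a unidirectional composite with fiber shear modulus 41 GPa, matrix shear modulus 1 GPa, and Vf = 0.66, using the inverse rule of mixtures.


1/G12 = Vf/Gf + (1-Vf)/Gm = 0.66/41 + 0.34/1
G12 = 2.81 GPa

2.81 GPa


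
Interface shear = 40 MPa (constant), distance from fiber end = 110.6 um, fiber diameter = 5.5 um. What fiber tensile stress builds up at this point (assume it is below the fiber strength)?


Force balance: sigma_f * (pi*d^2/4) = tau * (pi*d) * x  ->  sigma_f = 4 * tau * x / d
sigma_f = 4 * 40 * 110.6 / 5.5 = 3217.5 MPa

3217.5 MPa


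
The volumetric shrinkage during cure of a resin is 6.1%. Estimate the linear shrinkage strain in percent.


Linear shrinkage ≈ vol_shrink/3 = 6.1/3 = 2.033%

2.033%


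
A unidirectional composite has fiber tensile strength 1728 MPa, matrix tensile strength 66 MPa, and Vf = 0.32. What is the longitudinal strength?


sigma_1 = sigma_f*Vf + sigma_m*(1-Vf) = 1728*0.32 + 66*0.68 = 597.8 MPa

597.8 MPa


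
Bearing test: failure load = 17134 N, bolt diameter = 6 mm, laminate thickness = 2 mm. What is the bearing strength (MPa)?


sigma_br = F/(d*h) = 17134/(6*2) = 1427.8 MPa

1427.8 MPa


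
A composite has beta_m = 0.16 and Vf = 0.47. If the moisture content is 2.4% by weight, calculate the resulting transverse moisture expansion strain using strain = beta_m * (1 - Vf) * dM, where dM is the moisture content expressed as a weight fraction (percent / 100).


dM = 2.4/100 = 0.024
strain = beta_m * (1-Vf) * dM = 0.16 * 0.53 * 0.024 = 0.0020352

0.0020352


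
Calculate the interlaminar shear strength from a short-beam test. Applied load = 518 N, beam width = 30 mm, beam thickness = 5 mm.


ILSS = 3F/(4bh) = 3*518/(4*30*5) = 2.59 MPa

2.59 MPa


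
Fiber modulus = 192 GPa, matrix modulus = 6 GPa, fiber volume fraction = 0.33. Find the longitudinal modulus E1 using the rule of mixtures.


E1 = Ef*Vf + Em*(1-Vf) = 192*0.33 + 6*0.67 = 67.38 GPa

67.38 GPa


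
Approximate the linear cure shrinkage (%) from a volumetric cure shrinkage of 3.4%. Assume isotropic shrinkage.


Linear shrinkage ≈ vol_shrink/3 = 3.4/3 = 1.133%

1.133%


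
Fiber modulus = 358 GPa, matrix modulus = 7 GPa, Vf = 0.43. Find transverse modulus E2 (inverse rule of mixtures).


1/E2 = Vf/Ef + (1-Vf)/Em = 0.43/358 + 0.57/7
E2 = 12.1 GPa

12.1 GPa


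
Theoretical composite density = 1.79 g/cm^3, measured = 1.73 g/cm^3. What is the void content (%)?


Void% = (rho_theo - rho_actual)/rho_theo * 100 = (1.79 - 1.73)/1.79 * 100 = 3.35%

3.35%


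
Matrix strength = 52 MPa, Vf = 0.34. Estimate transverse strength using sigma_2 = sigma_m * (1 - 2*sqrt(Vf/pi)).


factor = 1 - 2*sqrt(0.34/pi) = 0.342
sigma_2 = 52 * 0.342 = 17.79 MPa

17.79 MPa


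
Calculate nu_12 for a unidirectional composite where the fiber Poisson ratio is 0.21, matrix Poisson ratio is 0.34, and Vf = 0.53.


nu_12 = nu_f*Vf + nu_m*(1-Vf) = 0.21*0.53 + 0.34*0.47 = 0.2711

0.2711


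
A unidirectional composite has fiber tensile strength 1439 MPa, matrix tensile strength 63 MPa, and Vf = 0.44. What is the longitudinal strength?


sigma_1 = sigma_f*Vf + sigma_m*(1-Vf) = 1439*0.44 + 63*0.56 = 668.4 MPa

668.4 MPa


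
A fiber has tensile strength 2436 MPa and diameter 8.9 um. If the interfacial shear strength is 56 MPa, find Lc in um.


Lc = sigma_f * d / (2 * tau_i) = 2436 * 8.9 / (2 * 56) = 193.6 um

193.6 um


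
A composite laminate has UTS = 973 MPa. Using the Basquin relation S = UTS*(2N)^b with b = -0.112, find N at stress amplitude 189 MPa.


N = 0.5 * (S/UTS)^(1/b) = 0.5 * (189/973)^(1/-0.112) = 1.1298e+06 cycles

1.1298e+06 cycles


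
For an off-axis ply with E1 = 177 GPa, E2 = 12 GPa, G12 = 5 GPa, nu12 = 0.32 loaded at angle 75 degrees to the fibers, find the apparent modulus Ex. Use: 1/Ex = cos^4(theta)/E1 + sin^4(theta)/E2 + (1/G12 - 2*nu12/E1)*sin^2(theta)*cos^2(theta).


cos^4(75) = 0.004487, sin^4(75) = 0.870513, sin^2(75)*cos^2(75) = 0.0625
1/G12 - 2*nu12/E1 = 1/5 - 2*0.32/177 = 0.196384 GPa^-1
1/Ex = 0.004487/177 + 0.870513/12 + 0.196384*0.0625 = 0.0848421 GPa^-1
Ex = 11.79 GPa

11.79 GPa


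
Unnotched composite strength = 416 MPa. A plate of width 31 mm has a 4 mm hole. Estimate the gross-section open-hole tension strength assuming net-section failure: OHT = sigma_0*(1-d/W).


OHT = sigma_0*(1-d/W) = 416*(1-4/31) = 362.3 MPa

362.3 MPa


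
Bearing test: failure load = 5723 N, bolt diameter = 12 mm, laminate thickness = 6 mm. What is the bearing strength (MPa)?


sigma_br = F/(d*h) = 5723/(12*6) = 79.5 MPa

79.5 MPa


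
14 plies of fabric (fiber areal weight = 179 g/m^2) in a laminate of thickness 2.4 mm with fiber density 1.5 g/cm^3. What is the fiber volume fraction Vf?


Vf = n * FAW / (rho_f * h * 1000) = 14 * 179 / (1.5 * 2.4 * 1000) = 0.6961

0.6961


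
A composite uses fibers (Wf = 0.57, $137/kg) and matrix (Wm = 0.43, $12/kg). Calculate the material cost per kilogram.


Cost = cost_f*Wf + cost_m*Wm = 137*0.57 + 12*0.43 = $83.25/kg

$83.25/kg


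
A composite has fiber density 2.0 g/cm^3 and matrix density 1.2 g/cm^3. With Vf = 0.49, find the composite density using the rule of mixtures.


rho_c = rho_f*Vf + rho_m*(1-Vf) = 2.0*0.49 + 1.2*0.51 = 1.592 g/cm^3

1.592 g/cm^3


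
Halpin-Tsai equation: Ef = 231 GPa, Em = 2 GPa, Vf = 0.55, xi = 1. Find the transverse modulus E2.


eta = (Ef/Em - 1)/(Ef/Em + xi) = (115.5 - 1)/(115.5 + 1) = 0.9828
E2 = Em*(1+xi*eta*Vf)/(1-eta*Vf) = 6.71 GPa

6.71 GPa


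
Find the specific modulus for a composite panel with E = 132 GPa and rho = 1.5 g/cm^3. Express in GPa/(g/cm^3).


Specific stiffness = E/rho = 132/1.5 = 88.0 GPa/(g/cm^3)

88.0 GPa/(g/cm^3)


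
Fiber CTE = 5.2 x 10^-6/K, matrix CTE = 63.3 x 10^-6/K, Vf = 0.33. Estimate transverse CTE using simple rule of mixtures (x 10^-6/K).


alpha_2 = alpha_f*Vf + alpha_m*(1-Vf) = 5.2*0.33 + 63.3*0.67 = 44.1 x 10^-6/K

44.1 x 10^-6/K


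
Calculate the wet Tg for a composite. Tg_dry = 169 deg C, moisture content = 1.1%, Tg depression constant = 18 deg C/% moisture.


Tg_wet = Tg_dry - k*moisture = 169 - 18*1.1 = 149.2 deg C

149.2 deg C


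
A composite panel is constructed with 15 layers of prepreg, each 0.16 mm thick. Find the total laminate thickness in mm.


h = n * t_ply = 15 * 0.16 = 2.4 mm

2.4 mm


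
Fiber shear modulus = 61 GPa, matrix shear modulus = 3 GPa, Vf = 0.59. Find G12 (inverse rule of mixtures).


1/G12 = Vf/Gf + (1-Vf)/Gm = 0.59/61 + 0.41/3
G12 = 6.83 GPa

6.83 GPa


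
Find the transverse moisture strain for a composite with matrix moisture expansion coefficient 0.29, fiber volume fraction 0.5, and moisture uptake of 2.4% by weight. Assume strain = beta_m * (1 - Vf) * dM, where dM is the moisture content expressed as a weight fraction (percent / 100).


dM = 2.4/100 = 0.024
strain = beta_m * (1-Vf) * dM = 0.29 * 0.5 * 0.024 = 0.00348

0.00348


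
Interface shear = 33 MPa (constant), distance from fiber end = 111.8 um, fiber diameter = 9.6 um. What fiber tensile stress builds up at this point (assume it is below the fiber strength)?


Force balance: sigma_f * (pi*d^2/4) = tau * (pi*d) * x  ->  sigma_f = 4 * tau * x / d
sigma_f = 4 * 33 * 111.8 / 9.6 = 1537.3 MPa

1537.3 MPa


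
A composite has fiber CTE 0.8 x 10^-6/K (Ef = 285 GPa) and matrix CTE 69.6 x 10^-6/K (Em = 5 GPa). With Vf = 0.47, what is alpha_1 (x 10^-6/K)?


E1 = Ef*Vf + Em*(1-Vf) = 136.6
alpha_1 = (alpha_f*Ef*Vf + alpha_m*Em*(1-Vf))/E1 = 2.13 x 10^-6/K

2.13 x 10^-6/K


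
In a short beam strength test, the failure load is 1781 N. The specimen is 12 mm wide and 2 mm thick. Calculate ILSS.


ILSS = 3F/(4bh) = 3*1781/(4*12*2) = 55.66 MPa

55.66 MPa


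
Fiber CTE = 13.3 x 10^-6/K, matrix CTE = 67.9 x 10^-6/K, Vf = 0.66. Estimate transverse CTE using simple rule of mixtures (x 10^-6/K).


alpha_2 = alpha_f*Vf + alpha_m*(1-Vf) = 13.3*0.66 + 67.9*0.34 = 31.9 x 10^-6/K

31.9 x 10^-6/K


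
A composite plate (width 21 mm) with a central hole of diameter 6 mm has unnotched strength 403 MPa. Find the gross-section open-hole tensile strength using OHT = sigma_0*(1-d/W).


OHT = sigma_0*(1-d/W) = 403*(1-6/21) = 287.9 MPa

287.9 MPa


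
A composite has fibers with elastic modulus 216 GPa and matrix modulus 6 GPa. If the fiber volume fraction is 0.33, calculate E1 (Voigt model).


E1 = Ef*Vf + Em*(1-Vf) = 216*0.33 + 6*0.67 = 75.3 GPa

75.3 GPa


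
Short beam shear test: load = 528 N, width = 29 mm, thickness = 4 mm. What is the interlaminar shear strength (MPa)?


ILSS = 3F/(4bh) = 3*528/(4*29*4) = 3.41 MPa

3.41 MPa


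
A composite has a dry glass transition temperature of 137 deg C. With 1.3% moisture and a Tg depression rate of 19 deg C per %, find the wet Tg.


Tg_wet = Tg_dry - k*moisture = 137 - 19*1.3 = 112.3 deg C

112.3 deg C


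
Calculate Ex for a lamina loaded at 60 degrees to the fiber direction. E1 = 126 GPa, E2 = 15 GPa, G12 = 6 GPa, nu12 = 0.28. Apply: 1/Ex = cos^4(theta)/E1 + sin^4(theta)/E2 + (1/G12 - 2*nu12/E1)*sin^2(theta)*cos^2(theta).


cos^4(60) = 0.0625, sin^4(60) = 0.5625, sin^2(60)*cos^2(60) = 0.1875
1/G12 - 2*nu12/E1 = 1/6 - 2*0.28/126 = 0.162222 GPa^-1
1/Ex = 0.0625/126 + 0.5625/15 + 0.162222*0.1875 = 0.0684127 GPa^-1
Ex = 14.62 GPa

14.62 GPa


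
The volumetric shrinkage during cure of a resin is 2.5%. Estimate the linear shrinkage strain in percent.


Linear shrinkage ≈ vol_shrink/3 = 2.5/3 = 0.833%

0.833%


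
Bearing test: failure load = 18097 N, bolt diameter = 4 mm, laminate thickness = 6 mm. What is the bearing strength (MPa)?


sigma_br = F/(d*h) = 18097/(4*6) = 754.0 MPa

754.0 MPa


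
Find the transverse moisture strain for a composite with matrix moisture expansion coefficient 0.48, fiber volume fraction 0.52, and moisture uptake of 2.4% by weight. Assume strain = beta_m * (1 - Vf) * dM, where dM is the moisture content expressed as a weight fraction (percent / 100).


dM = 2.4/100 = 0.024
strain = beta_m * (1-Vf) * dM = 0.48 * 0.48 * 0.024 = 0.0055296

0.0055296


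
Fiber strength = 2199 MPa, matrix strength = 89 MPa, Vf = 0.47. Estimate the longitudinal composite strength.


sigma_1 = sigma_f*Vf + sigma_m*(1-Vf) = 2199*0.47 + 89*0.53 = 1080.7 MPa

1080.7 MPa


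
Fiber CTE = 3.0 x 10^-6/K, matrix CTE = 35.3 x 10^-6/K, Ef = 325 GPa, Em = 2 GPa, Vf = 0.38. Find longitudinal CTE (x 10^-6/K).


E1 = Ef*Vf + Em*(1-Vf) = 124.74
alpha_1 = (alpha_f*Ef*Vf + alpha_m*Em*(1-Vf))/E1 = 3.32 x 10^-6/K

3.32 x 10^-6/K


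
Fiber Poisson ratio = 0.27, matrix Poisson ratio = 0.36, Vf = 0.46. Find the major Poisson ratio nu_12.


nu_12 = nu_f*Vf + nu_m*(1-Vf) = 0.27*0.46 + 0.36*0.54 = 0.3186

0.3186


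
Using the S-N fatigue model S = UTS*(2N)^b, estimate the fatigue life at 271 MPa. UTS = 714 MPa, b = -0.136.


N = 0.5 * (S/UTS)^(1/b) = 0.5 * (271/714)^(1/-0.136) = 620.2475 cycles

620.2475 cycles


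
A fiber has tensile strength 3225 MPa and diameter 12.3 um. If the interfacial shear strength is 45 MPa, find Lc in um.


Lc = sigma_f * d / (2 * tau_i) = 3225 * 12.3 / (2 * 45) = 440.8 um

440.8 um


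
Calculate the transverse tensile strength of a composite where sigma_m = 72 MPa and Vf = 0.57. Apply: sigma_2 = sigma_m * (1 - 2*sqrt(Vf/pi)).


factor = 1 - 2*sqrt(0.57/pi) = 0.1481
sigma_2 = 72 * 0.1481 = 10.66 MPa

10.66 MPa


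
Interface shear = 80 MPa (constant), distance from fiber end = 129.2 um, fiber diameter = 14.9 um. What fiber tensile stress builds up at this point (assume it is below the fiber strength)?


Force balance: sigma_f * (pi*d^2/4) = tau * (pi*d) * x  ->  sigma_f = 4 * tau * x / d
sigma_f = 4 * 80 * 129.2 / 14.9 = 2774.8 MPa

2774.8 MPa


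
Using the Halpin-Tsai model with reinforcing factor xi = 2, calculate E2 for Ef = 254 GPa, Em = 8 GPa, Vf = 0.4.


eta = (Ef/Em - 1)/(Ef/Em + xi) = (31.75 - 1)/(31.75 + 2) = 0.9111
E2 = Em*(1+xi*eta*Vf)/(1-eta*Vf) = 21.76 GPa

21.76 GPa


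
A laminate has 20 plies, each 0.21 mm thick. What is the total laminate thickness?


h = n * t_ply = 20 * 0.21 = 4.2 mm

4.2 mm


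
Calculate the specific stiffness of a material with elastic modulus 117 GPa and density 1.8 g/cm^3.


Specific stiffness = E/rho = 117/1.8 = 65.0 GPa/(g/cm^3)

65.0 GPa/(g/cm^3)


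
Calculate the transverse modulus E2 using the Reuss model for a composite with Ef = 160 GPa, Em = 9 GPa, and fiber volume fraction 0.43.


1/E2 = Vf/Ef + (1-Vf)/Em = 0.43/160 + 0.57/9
E2 = 15.15 GPa

15.15 GPa


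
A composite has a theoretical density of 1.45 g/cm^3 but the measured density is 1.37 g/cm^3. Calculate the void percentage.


Void% = (rho_theo - rho_actual)/rho_theo * 100 = (1.45 - 1.37)/1.45 * 100 = 5.52%

5.52%


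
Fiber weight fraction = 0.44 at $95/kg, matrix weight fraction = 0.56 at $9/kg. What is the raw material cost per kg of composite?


Cost = cost_f*Wf + cost_m*Wm = 95*0.44 + 9*0.56 = $46.84/kg

$46.84/kg


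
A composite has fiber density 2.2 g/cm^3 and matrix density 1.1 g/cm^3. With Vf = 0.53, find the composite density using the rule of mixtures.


rho_c = rho_f*Vf + rho_m*(1-Vf) = 2.2*0.53 + 1.1*0.47 = 1.683 g/cm^3

1.683 g/cm^3


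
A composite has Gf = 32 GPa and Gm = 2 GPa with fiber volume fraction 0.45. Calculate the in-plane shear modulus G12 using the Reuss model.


1/G12 = Vf/Gf + (1-Vf)/Gm = 0.45/32 + 0.55/2
G12 = 3.46 GPa

3.46 GPa


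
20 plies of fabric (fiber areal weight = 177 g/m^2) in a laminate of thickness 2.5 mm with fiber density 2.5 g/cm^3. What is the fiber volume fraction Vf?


Vf = n * FAW / (rho_f * h * 1000) = 20 * 177 / (2.5 * 2.5 * 1000) = 0.5664

0.5664


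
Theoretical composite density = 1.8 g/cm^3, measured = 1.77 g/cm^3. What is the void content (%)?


Void% = (rho_theo - rho_actual)/rho_theo * 100 = (1.8 - 1.77)/1.8 * 100 = 1.67%

1.67%


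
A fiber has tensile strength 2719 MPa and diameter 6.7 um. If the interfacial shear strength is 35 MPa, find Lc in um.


Lc = sigma_f * d / (2 * tau_i) = 2719 * 6.7 / (2 * 35) = 260.2 um

260.2 um


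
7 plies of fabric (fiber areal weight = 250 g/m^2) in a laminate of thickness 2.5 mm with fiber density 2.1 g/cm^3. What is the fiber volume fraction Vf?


Vf = n * FAW / (rho_f * h * 1000) = 7 * 250 / (2.1 * 2.5 * 1000) = 0.3333

0.3333


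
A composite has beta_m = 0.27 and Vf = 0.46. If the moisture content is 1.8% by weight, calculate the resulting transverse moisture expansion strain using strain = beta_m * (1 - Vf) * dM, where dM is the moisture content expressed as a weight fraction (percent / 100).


dM = 1.8/100 = 0.018
strain = beta_m * (1-Vf) * dM = 0.27 * 0.54 * 0.018 = 0.0026244

0.0026244


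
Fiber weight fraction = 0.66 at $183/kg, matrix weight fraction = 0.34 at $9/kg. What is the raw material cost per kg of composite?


Cost = cost_f*Wf + cost_m*Wm = 183*0.66 + 9*0.34 = $123.84/kg

$123.84/kg


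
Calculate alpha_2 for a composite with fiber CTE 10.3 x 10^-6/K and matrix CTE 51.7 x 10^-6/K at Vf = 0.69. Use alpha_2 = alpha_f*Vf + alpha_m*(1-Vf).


alpha_2 = alpha_f*Vf + alpha_m*(1-Vf) = 10.3*0.69 + 51.7*0.31 = 23.1 x 10^-6/K

23.1 x 10^-6/K


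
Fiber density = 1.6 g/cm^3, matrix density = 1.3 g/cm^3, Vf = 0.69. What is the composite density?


rho_c = rho_f*Vf + rho_m*(1-Vf) = 1.6*0.69 + 1.3*0.31 = 1.507 g/cm^3

1.507 g/cm^3


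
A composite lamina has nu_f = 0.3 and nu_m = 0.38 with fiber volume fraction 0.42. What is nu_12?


nu_12 = nu_f*Vf + nu_m*(1-Vf) = 0.3*0.42 + 0.38*0.58 = 0.3464

0.3464


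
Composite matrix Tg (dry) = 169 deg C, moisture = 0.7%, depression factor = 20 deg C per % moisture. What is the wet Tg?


Tg_wet = Tg_dry - k*moisture = 169 - 20*0.7 = 155.0 deg C

155.0 deg C


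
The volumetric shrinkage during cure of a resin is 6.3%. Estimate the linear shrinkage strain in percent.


Linear shrinkage ≈ vol_shrink/3 = 6.3/3 = 2.1%

2.1%


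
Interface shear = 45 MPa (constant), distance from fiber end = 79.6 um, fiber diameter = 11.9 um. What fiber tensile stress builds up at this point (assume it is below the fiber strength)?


Force balance: sigma_f * (pi*d^2/4) = tau * (pi*d) * x  ->  sigma_f = 4 * tau * x / d
sigma_f = 4 * 45 * 79.6 / 11.9 = 1204.0 MPa

1204.0 MPa


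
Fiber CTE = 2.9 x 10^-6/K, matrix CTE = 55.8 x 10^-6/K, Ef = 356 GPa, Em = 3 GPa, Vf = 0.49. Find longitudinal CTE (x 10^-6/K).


E1 = Ef*Vf + Em*(1-Vf) = 175.97
alpha_1 = (alpha_f*Ef*Vf + alpha_m*Em*(1-Vf))/E1 = 3.36 x 10^-6/K

3.36 x 10^-6/K


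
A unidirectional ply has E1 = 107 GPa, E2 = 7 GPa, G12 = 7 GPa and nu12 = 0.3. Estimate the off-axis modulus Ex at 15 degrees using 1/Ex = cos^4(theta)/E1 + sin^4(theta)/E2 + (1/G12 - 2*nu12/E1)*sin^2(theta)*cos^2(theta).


cos^4(15) = 0.870513, sin^4(15) = 0.004487, sin^2(15)*cos^2(15) = 0.0625
1/G12 - 2*nu12/E1 = 1/7 - 2*0.3/107 = 0.13725 GPa^-1
1/Ex = 0.870513/107 + 0.004487/7 + 0.13725*0.0625 = 0.0173548 GPa^-1
Ex = 57.62 GPa

57.62 GPa


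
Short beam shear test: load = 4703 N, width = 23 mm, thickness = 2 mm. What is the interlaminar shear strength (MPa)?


ILSS = 3F/(4bh) = 3*4703/(4*23*2) = 76.68 MPa

76.68 MPa


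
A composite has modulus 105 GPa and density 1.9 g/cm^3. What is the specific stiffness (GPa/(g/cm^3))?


Specific stiffness = E/rho = 105/1.9 = 55.3 GPa/(g/cm^3)

55.3 GPa/(g/cm^3)


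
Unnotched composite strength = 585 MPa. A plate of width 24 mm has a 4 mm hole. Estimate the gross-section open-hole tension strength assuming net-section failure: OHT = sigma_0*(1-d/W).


OHT = sigma_0*(1-d/W) = 585*(1-4/24) = 487.5 MPa

487.5 MPa


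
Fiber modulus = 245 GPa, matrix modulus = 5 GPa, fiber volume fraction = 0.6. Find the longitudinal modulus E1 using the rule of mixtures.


E1 = Ef*Vf + Em*(1-Vf) = 245*0.6 + 5*0.4 = 149.0 GPa

149.0 GPa


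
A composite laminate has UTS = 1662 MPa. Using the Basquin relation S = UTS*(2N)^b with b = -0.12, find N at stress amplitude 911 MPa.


N = 0.5 * (S/UTS)^(1/b) = 0.5 * (911/1662)^(1/-0.12) = 74.9737 cycles

74.9737 cycles


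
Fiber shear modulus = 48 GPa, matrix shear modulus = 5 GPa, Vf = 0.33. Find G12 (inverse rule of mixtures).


1/G12 = Vf/Gf + (1-Vf)/Gm = 0.33/48 + 0.67/5
G12 = 7.1 GPa

7.1 GPa


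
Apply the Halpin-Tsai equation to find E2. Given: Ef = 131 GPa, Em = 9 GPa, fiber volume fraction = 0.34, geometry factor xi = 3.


eta = (Ef/Em - 1)/(Ef/Em + xi) = (14.5556 - 1)/(14.5556 + 3) = 0.7722
E2 = Em*(1+xi*eta*Vf)/(1-eta*Vf) = 21.82 GPa

21.82 GPa


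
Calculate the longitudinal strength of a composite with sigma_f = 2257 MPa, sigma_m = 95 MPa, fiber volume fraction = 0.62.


sigma_1 = sigma_f*Vf + sigma_m*(1-Vf) = 2257*0.62 + 95*0.38 = 1435.4 MPa

1435.4 MPa


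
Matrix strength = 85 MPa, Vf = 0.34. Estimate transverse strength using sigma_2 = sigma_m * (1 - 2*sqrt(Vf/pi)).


factor = 1 - 2*sqrt(0.34/pi) = 0.342
sigma_2 = 85 * 0.342 = 29.07 MPa

29.07 MPa


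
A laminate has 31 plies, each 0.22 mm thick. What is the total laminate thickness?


h = n * t_ply = 31 * 0.22 = 6.82 mm

6.82 mm


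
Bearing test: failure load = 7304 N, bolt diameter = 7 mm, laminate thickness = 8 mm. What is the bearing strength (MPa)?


sigma_br = F/(d*h) = 7304/(7*8) = 130.4 MPa

130.4 MPa


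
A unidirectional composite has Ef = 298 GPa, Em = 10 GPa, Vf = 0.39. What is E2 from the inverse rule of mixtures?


1/E2 = Vf/Ef + (1-Vf)/Em = 0.39/298 + 0.61/10
E2 = 16.05 GPa

16.05 GPa


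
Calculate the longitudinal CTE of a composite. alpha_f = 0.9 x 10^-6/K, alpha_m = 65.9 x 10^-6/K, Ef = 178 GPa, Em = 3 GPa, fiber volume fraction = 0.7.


E1 = Ef*Vf + Em*(1-Vf) = 125.5
alpha_1 = (alpha_f*Ef*Vf + alpha_m*Em*(1-Vf))/E1 = 1.37 x 10^-6/K

1.37 x 10^-6/K


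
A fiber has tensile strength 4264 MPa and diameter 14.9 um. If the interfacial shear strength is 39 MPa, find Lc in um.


Lc = sigma_f * d / (2 * tau_i) = 4264 * 14.9 / (2 * 39) = 814.5 um

814.5 um


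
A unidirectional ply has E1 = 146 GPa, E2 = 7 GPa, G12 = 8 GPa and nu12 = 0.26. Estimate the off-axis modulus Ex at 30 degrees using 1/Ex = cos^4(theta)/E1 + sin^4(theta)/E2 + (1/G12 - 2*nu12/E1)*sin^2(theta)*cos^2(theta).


cos^4(30) = 0.5625, sin^4(30) = 0.0625, sin^2(30)*cos^2(30) = 0.1875
1/G12 - 2*nu12/E1 = 1/8 - 2*0.26/146 = 0.121438 GPa^-1
1/Ex = 0.5625/146 + 0.0625/7 + 0.121438*0.1875 = 0.035551 GPa^-1
Ex = 28.13 GPa

28.13 GPa


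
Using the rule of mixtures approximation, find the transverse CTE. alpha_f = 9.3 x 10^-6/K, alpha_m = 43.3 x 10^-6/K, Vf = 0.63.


alpha_2 = alpha_f*Vf + alpha_m*(1-Vf) = 9.3*0.63 + 43.3*0.37 = 21.9 x 10^-6/K

21.9 x 10^-6/K


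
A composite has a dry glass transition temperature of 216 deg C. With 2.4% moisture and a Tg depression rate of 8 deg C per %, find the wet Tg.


Tg_wet = Tg_dry - k*moisture = 216 - 8*2.4 = 196.8 deg C

196.8 deg C


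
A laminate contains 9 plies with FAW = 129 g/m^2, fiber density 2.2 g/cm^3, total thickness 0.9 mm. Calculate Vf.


Vf = n * FAW / (rho_f * h * 1000) = 9 * 129 / (2.2 * 0.9 * 1000) = 0.5864

0.5864


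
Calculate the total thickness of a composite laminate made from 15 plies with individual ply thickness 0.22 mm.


h = n * t_ply = 15 * 0.22 = 3.3 mm

3.3 mm


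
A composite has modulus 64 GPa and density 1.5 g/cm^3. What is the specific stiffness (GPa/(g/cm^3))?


Specific stiffness = E/rho = 64/1.5 = 42.7 GPa/(g/cm^3)

42.7 GPa/(g/cm^3)


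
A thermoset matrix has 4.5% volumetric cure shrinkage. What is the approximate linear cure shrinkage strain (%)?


Linear shrinkage ≈ vol_shrink/3 = 4.5/3 = 1.5%

1.5%


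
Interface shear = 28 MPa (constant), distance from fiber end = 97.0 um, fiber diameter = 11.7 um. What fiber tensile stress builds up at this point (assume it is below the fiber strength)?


Force balance: sigma_f * (pi*d^2/4) = tau * (pi*d) * x  ->  sigma_f = 4 * tau * x / d
sigma_f = 4 * 28 * 97.0 / 11.7 = 928.5 MPa

928.5 MPa


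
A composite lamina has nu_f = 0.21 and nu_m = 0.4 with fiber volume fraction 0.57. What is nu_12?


nu_12 = nu_f*Vf + nu_m*(1-Vf) = 0.21*0.57 + 0.4*0.43 = 0.2917

0.2917


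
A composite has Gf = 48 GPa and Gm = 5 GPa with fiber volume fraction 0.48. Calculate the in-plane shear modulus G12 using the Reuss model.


1/G12 = Vf/Gf + (1-Vf)/Gm = 0.48/48 + 0.52/5
G12 = 8.77 GPa

8.77 GPa


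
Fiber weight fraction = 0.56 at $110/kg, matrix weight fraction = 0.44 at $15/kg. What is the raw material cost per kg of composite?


Cost = cost_f*Wf + cost_m*Wm = 110*0.56 + 15*0.44 = $68.2/kg

$68.2/kg


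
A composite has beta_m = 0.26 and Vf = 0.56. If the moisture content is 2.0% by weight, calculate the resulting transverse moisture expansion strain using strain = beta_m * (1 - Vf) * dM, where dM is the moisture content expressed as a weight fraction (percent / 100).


dM = 2.0/100 = 0.02
strain = beta_m * (1-Vf) * dM = 0.26 * 0.44 * 0.02 = 0.002288

0.002288


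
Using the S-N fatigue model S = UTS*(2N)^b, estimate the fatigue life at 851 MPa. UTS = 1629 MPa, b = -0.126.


N = 0.5 * (S/UTS)^(1/b) = 0.5 * (851/1629)^(1/-0.126) = 86.4964 cycles

86.4964 cycles


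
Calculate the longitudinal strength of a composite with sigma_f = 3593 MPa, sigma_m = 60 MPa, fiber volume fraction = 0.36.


sigma_1 = sigma_f*Vf + sigma_m*(1-Vf) = 3593*0.36 + 60*0.64 = 1331.9 MPa

1331.9 MPa


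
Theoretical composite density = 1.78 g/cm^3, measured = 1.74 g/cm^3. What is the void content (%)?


Void% = (rho_theo - rho_actual)/rho_theo * 100 = (1.78 - 1.74)/1.78 * 100 = 2.25%

2.25%


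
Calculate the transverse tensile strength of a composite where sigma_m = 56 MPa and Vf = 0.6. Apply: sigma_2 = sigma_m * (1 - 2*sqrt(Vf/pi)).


factor = 1 - 2*sqrt(0.6/pi) = 0.126
sigma_2 = 56 * 0.126 = 7.05 MPa

7.05 MPa


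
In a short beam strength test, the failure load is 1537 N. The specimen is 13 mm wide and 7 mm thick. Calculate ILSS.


ILSS = 3F/(4bh) = 3*1537/(4*13*7) = 12.67 MPa

12.67 MPa


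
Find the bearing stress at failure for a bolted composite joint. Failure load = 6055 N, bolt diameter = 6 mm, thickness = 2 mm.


sigma_br = F/(d*h) = 6055/(6*2) = 504.6 MPa

504.6 MPa


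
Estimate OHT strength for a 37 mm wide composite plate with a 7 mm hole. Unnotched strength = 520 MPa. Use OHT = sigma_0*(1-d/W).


OHT = sigma_0*(1-d/W) = 520*(1-7/37) = 421.6 MPa

421.6 MPa


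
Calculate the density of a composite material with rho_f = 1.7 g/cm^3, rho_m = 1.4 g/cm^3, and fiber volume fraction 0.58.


rho_c = rho_f*Vf + rho_m*(1-Vf) = 1.7*0.58 + 1.4*0.42 = 1.574 g/cm^3

1.574 g/cm^3


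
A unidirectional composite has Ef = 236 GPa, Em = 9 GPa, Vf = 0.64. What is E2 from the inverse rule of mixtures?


1/E2 = Vf/Ef + (1-Vf)/Em = 0.64/236 + 0.36/9
E2 = 23.41 GPa

23.41 GPa


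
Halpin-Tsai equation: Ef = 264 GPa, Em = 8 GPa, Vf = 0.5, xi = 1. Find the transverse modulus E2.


eta = (Ef/Em - 1)/(Ef/Em + xi) = (33.0 - 1)/(33.0 + 1) = 0.9412
E2 = Em*(1+xi*eta*Vf)/(1-eta*Vf) = 22.22 GPa

22.22 GPa


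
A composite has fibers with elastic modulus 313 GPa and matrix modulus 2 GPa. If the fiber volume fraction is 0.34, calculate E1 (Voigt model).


E1 = Ef*Vf + Em*(1-Vf) = 313*0.34 + 2*0.66 = 107.74 GPa

107.74 GPa


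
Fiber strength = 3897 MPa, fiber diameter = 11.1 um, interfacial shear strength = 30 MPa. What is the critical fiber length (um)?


Lc = sigma_f * d / (2 * tau_i) = 3897 * 11.1 / (2 * 30) = 720.9 um

720.9 um


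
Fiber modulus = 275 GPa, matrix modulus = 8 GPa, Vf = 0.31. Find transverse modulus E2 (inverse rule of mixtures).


1/E2 = Vf/Ef + (1-Vf)/Em = 0.31/275 + 0.69/8
E2 = 11.44 GPa

11.44 GPa


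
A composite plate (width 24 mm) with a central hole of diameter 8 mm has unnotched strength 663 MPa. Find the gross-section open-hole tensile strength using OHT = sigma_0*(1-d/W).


OHT = sigma_0*(1-d/W) = 663*(1-8/24) = 442.0 MPa

442.0 MPa


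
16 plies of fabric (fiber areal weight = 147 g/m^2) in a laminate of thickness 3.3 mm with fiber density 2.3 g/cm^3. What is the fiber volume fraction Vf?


Vf = n * FAW / (rho_f * h * 1000) = 16 * 147 / (2.3 * 3.3 * 1000) = 0.3099

0.3099


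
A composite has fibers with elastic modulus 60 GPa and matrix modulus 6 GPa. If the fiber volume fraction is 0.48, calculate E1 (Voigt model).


E1 = Ef*Vf + Em*(1-Vf) = 60*0.48 + 6*0.52 = 31.92 GPa

31.92 GPa


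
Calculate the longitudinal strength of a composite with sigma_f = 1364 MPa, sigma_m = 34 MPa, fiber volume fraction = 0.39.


sigma_1 = sigma_f*Vf + sigma_m*(1-Vf) = 1364*0.39 + 34*0.61 = 552.7 MPa

552.7 MPa


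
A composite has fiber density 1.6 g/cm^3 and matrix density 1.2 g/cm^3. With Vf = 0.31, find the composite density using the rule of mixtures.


rho_c = rho_f*Vf + rho_m*(1-Vf) = 1.6*0.31 + 1.2*0.69 = 1.324 g/cm^3

1.324 g/cm^3


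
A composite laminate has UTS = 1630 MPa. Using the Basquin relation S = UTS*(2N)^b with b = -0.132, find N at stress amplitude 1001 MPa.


N = 0.5 * (S/UTS)^(1/b) = 0.5 * (1001/1630)^(1/-0.132) = 20.0985 cycles

20.0985 cycles


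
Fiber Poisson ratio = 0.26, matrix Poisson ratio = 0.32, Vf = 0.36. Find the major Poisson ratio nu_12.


nu_12 = nu_f*Vf + nu_m*(1-Vf) = 0.26*0.36 + 0.32*0.64 = 0.2984

0.2984


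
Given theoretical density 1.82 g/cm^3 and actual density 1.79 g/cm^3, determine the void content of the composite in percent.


Void% = (rho_theo - rho_actual)/rho_theo * 100 = (1.82 - 1.79)/1.82 * 100 = 1.65%

1.65%


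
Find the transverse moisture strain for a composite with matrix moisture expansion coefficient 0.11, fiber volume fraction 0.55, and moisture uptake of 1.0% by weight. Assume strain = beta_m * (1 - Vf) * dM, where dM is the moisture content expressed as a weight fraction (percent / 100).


dM = 1.0/100 = 0.01
strain = beta_m * (1-Vf) * dM = 0.11 * 0.45 * 0.01 = 0.000495

0.000495
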